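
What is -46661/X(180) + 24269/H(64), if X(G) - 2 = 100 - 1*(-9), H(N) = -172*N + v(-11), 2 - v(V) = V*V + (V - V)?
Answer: -173963602/411699 ≈ -422.55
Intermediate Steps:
v(V) = 2 - V² (v(V) = 2 - (V*V + (V - V)) = 2 - (V² + 0) = 2 - V²)
H(N) = -119 - 172*N (H(N) = -172*N + (2 - 1*(-11)²) = -172*N + (2 - 1*121) = -172*N + (2 - 121) = -172*N - 119 = -119 - 172*N)
X(G) = 111 (X(G) = 2 + (100 - 1*(-9)) = 2 + (100 + 9) = 2 + 109 = 111)
-46661/X(180) + 24269/H(64) = -46661/111 + 24269/(-119 - 172*64) = -46661*1/111 + 24269/(-119 - 11008) = -46661/111 + 24269/(-11127) = -46661/111 + 24269*(-1/11127) = -46661/111 - 24269/11127 = -173963602/411699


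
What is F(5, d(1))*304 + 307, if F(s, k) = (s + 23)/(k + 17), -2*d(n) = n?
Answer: 27155/33 ≈ 822.88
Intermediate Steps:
d(n) = -n/2
F(s, k) = (23 + s)/(17 + k)
F(5, d(1))*304 + 307 = ((23 + 5)/(17 - ½*1))*304 + 307 = (28/(17 - ½))*304 + 307 = (28/(33/2))*304 + 307 = ((2/33)*28)*304 + 307 = (56/33)*304 + 307 = 17024/33 + 307 = 27155/33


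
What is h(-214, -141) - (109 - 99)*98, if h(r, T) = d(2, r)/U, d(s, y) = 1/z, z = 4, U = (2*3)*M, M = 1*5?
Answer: -117599/120 ≈ -979.99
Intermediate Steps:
M = 5
U = 30 (U = (2*3)*5 = 6*5 = 30)
d(s, y) = ¼ (d(s, y) = 1/4 = ¼)
h(r, T) = 1/120 (h(r, T) = (¼)/30 = (¼)*(1/30) = 1/120)
h(-214, -141) - (109 - 99)*98 = 1/120 - (109 - 99)*98 = 1/120 - 10*98 = 1/120 - 1*980 = 1/120 - 980 = -117599/120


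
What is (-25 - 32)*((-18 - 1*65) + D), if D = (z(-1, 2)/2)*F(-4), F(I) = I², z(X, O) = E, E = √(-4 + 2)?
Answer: 4731 - 456*I*√2 ≈ 4731.0 - 644.88*I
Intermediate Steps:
E = I*√2 (E = √(-2) = I*√2 ≈ 1.4142*I)
z(X, O) = I*√2
D = 8*I*√2 (D = ((I*√2)/2)*(-4)² = ((I*√2)/2)*16 = (I*√2/2)*16 = 8*I*√2 ≈ 11.314*I)
(-25 - 32)*((-18 - 1*65) + D) = (-25 - 32)*((-18 - 1*65) + 8*I*√2) = -57*((-18 - 65) + 8*I*√2) = -57*(-83 + 8*I*√2) = 4731 - 456*I*√2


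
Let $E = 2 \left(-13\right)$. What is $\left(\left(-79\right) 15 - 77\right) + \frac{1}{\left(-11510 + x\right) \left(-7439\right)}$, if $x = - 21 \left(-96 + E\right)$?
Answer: $- \frac{84003985063}{66564172} \approx -1262.0$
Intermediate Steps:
$E = -26$
$x = 2562$ ($x = - 21 \left(-96 - 26\right) = \left(-21\right) \left(-122\right) = 2562$)
$\left(\left(-79\right) 15 - 77\right) + \frac{1}{\left(-11510 + x\right) \left(-7439\right)} = \left(\left(-79\right) 15 - 77\right) + \frac{1}{\left(-11510 + 2562\right) \left(-7439\right)} = \left(-1185 - 77\right) + \frac{1}{-8948} \left(- \frac{1}{7439}\right) = -1262 - - \frac{1}{66564172} = -1262 + \frac{1}{66564172} = - \frac{84003985063}{66564172}$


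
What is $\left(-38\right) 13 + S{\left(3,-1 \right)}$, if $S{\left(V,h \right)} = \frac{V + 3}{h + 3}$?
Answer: $-491$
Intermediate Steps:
$S{\left(V,h \right)} = \frac{3 + V}{3 + h}$
$\left(-38\right) 13 + S{\left(3,-1 \right)} = \left(-38\right) 13 + \frac{3 + 3}{3 - 1} = -494 + \frac{1}{2} \cdot 6 = -494 + 3 = -491$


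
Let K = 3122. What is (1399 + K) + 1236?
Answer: 5757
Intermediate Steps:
(1399 + K) + 1236 = (1399 + 3122) + 1236 = 4521 + 1236 = 5757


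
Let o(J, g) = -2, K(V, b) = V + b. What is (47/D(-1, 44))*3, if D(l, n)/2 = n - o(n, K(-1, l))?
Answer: 141/92 ≈ 1.5326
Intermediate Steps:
D(l, n) = 4 + 2*n (D(l, n) = 2*(n - 1*(-2)) = 2*(n + 2) = 2*(2 + n) = 4 + 2*n)
(47/D(-1, 44))*3 = (47/(4 + 2*44))*3 = (47/(4 + 88))*3 = (47/92)*3 = 141/92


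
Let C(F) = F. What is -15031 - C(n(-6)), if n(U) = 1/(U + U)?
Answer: -180371/12 ≈ -15031.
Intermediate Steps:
n(U) = 1/(2*U)
-15031 - C(n(-6)) = -15031 - 1/(2*(-6)) = -15031 - (-1)/(2*6) = -15031 - 1*(-1/12) = -15031 + 1/12 = -180371/12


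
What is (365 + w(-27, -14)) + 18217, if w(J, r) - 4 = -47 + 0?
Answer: 18539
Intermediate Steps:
w(J, r) = -43 (w(J, r) = 4 + (-47 + 0) = 4 - 47 = -43)
(365 + w(-27, -14)) + 18217 = (365 - 43) + 18217 = 322 + 18217 = 18539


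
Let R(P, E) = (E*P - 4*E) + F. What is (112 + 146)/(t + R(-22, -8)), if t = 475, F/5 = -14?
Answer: 258/613 ≈ 0.42088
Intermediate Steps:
F = -70 (F = 5*(-14) = -70)
R(P, E) = -70 - 4*E + E*P (R(P, E) = (E*P - 4*E) - 70 = (-4*E + E*P) - 70 = -70 - 4*E + E*P)
(112 + 146)/(t + R(-22, -8)) = (112 + 146)/(475 + (-70 - 4*(-8) - 8*(-22))) = 258/(475 + (-70 + 32 + 176)) = 258/(475 + 138) = 258/613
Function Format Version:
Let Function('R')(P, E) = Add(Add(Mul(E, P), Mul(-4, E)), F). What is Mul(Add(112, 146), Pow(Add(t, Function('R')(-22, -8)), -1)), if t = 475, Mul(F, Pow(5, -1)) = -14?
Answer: Rational(258, 613) ≈ 0.42088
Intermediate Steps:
F = -70 (F = Mul(5, -14) = -70)
Function('R')(P, E) = Add(-70, Mul(-4, E), Mul(E, P)) (Function('R')(P, E) = Add(Add(Mul(E, P), Mul(-4, E)), -70) = Add(Add(Mul(-4, E), Mul(E, P)), -70) = Add(-70, Mul(-4, E), Mul(E, P)))
Mul(Add(112, 146), Pow(Add(t, Function('R')(-22, -8)), -1)) = Mul(Add(112, 146), Pow(Add(475, Add(-70, Mul(-4, -8), Mul(-8, -22))), -1)) = Mul(258, Pow(Add(475, Add(-70, 32, 176)), -1)) = Mul(258, Pow(Add(475, 138), -1)) = Mul(258, Pow(613, -1)) = Mul(258, Rational(1, 613)) = Rational(258, 613)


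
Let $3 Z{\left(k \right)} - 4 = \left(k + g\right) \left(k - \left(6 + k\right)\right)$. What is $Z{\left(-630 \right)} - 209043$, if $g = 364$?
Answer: $- \frac{625529}{3} \approx -2.0851 \cdot 10^{5}$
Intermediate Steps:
$Z{\left(k \right)} = - \frac{2180}{3} - 2 k$ ($Z{\left(k \right)} = \frac{4}{3} + \frac{\left(k + 364\right) \left(k - \left(6 + k\right)\right)}{3} = \frac{4}{3} + \frac{\left(364 + k\right) \left(-6\right)}{3} = \frac{4}{3} + \frac{-2184 - 6 k}{3} = \frac{4}{3} - \left(728 + 2 k\right) = - \frac{2180}{3} - 2 k$)
$Z{\left(-630 \right)} - 209043 = \left(- \frac{2180}{3} - -1260\right) - 209043 = \left(- \frac{2180}{3} + 1260\right) - 209043 = \frac{1600}{3} - 209043 = - \frac{625529}{3}$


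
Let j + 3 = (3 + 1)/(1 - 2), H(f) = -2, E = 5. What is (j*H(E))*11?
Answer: 154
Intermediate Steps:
j = -7 (j = -3 + (3 + 1)/(1 - 2) = -3 + 4/(-1) = -3 + 4*(-1) = -3 - 4 = -7)
(j*H(E))*11 = -7*(-2)*11 = 14*11 = 154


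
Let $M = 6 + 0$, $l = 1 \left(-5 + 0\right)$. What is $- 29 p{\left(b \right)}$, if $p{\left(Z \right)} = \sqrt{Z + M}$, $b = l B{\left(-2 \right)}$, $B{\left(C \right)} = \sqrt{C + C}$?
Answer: $- 29 \sqrt{6 - 10 i} \approx -86.179 + 48.794 i$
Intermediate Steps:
$B{\left(C \right)} = \sqrt{2} \sqrt{C}$ ($B{\left(C \right)} = \sqrt{2 C} = \sqrt{2} \sqrt{C}$)
$l = -5$ ($l = 1 \left(-5\right) = -5$)
$b = - 10 i$ ($b = - 5 \sqrt{2} \sqrt{-2} = - 5 \sqrt{2} i \sqrt{2} = - 5 \cdot 2 i = - 10 i \approx - 10.0 i$)
$M = 6$
$p{\left(Z \right)} = \sqrt{6 + Z}$ ($p{\left(Z \right)} = \sqrt{Z + 6} = \sqrt{6 + Z}$)
$- 29 p{\left(b \right)} = - 29 \sqrt{6 - 10 i}$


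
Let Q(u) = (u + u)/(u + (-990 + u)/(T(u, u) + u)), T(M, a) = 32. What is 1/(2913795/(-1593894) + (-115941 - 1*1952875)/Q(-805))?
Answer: -66121629994/68199565090007941 ≈ -9.6953e-7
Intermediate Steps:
Q(u) = 2*u/(u + (-990 + u)/(32 + u)) (Q(u) = (u + u)/(u + (-990 + u)/(32 + u)) = (2*u)/(u + (-990 + u)/(32 + u)) = 2*u/(u + (-990 + u)/(32 + u)))
1/(2913795/(-1593894) + (-115941 - 1*1952875)/Q(-805)) = 1/(2913795/(-1593894) + (-115941 - 1*1952875)/((2*(-805)*(32 - 805)/(-990 + (-805)² + 33*(-805))))) = 1/(2913795*(-1/1593894) + (-115941 - 1952875)/((2*(-805)*(-773)/(-990 + 648025 - 26565)))) = 1/(-971265/531298 - 2068816/(2*(-805)*(-773)/620470)) = 1/(-971265/531298 - 2068816/(2*(-805)*(1/620470)*(-773))) = 1/(-971265/531298 - 2068816/124453/62047) = 1/(-971265/531298 - 2068816*62047/124453) = 1/(-971265/531298 - 128363826352/124453) = 1/(-68199565090007941/66121629994) = -66121629994/68199565090007941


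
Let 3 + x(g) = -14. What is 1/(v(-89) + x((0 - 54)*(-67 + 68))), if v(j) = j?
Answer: -1/106 ≈ -0.0094340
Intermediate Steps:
x(g) = -17 (x(g) = -3 - 14 = -17)
1/(v(-89) + x((0 - 54)*(-67 + 68))) = 1/(-89 - 17) = 1/(-106) = -1/106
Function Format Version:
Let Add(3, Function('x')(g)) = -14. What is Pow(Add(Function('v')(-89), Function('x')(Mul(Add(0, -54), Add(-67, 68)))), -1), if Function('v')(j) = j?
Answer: Rational(-1, 106) ≈ -0.0094340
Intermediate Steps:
Function('x')(g) = -17 (Function('x')(g) = Add(-3, -14) = -17)
Pow(Add(Function('v')(-89), Function('x')(Mul(Add(0, -54), Add(-67, 68)))), -1) = Pow(Add(-89, -17), -1) = Pow(-106, -1) = Rational(-1, 106)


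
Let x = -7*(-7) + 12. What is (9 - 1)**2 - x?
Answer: 3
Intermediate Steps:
x = 61 (x = 49 + 12 = 61)
(9 - 1)**2 - x = (9 - 1)**2 - 1*61 = 8**2 - 61 = 64 - 61 = 3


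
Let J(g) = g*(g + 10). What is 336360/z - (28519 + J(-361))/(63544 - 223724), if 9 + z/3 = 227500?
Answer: 5327280953/3643950838 ≈ 1.4620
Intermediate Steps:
J(g) = g*(10 + g)
z = 682473 (z = -27 + 3*227500 = -27 + 682500 = 682473)
336360/z - (28519 + J(-361))/(63544 - 223724) = 336360/682473 - (28519 - 361*(10 - 361))/(63544 - 223724) = 336360*(1/682473) - (28519 - 361*(-351))/(-160180) = 112120/227491 - (28519 + 126711)*(-1)/160180 = 112120/227491 - 155230*(-1)/160180 = 112120/227491 - 1*(-15523/16018) = 112120/227491 + 15523/16018 = 5327280953/3643950838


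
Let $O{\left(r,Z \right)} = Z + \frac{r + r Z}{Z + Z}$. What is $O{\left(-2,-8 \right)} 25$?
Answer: $- \frac{1775}{8} \approx -221.88$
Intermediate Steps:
$O{\left(r,Z \right)} = Z + \frac{r + Z r}{2 Z}$
$O{\left(-2,-8 \right)} 25 = \left(-8 + \frac{1}{2} \left(-2\right) + \frac{1}{2} \left(-2\right) \frac{1}{-8}\right) 25 = \left(-8 - 1 + \frac{1}{2} \left(-2\right) \left(- \frac{1}{8}\right)\right) 25 = \left(-8 - 1 + \frac{1}{8}\right) 25 = \left(- \frac{71}{8}\right) 25 = - \frac{1775}{8}$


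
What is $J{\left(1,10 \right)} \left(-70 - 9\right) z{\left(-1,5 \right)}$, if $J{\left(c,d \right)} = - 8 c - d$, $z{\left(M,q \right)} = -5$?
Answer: $-7110$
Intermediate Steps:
$J{\left(c,d \right)} = - d - 8 c$
$J{\left(1,10 \right)} \left(-70 - 9\right) z{\left(-1,5 \right)} = \left(\left(-1\right) 10 - 8\right) \left(-70 - 9\right) \left(-5\right) = \left(-10 - 8\right) \left(-70 - 9\right) \left(-5\right) = \left(-18\right) \left(-79\right) \left(-5\right) = 1422 \left(-5\right) = -7110$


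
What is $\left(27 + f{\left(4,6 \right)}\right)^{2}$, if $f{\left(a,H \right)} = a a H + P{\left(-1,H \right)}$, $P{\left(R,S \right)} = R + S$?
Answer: $16384$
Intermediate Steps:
$f{\left(a,H \right)} = -1 + H + H a^{2}$ ($f{\left(a,H \right)} = a a H + \left(-1 + H\right) = a^{2} H + \left(-1 + H\right) = H a^{2} + \left(-1 + H\right) = -1 + H + H a^{2}$)
$\left(27 + f{\left(4,6 \right)}\right)^{2} = \left(27 + \left(-1 + 6 + 6 \cdot 4^{2}\right)\right)^{2} = \left(27 + \left(-1 + 6 + 6 \cdot 16\right)\right)^{2} = \left(27 + \left(-1 + 6 + 96\right)\right)^{2} = \left(27 + 101\right)^{2} = 128^{2} = 16384$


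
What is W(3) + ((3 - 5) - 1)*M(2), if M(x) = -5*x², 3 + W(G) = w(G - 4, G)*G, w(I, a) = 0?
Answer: 57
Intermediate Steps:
W(G) = -3 (W(G) = -3 + 0*G = -3 + 0 = -3)
W(3) + ((3 - 5) - 1)*M(2) = -3 + ((3 - 5) - 1)*(-5*2²) = -3 + (-2 - 1)*(-5*4) = -3 - 3*(-20) = -3 + 60 = 57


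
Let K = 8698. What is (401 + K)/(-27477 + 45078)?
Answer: 3033/5867 ≈ 0.51696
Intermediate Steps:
(401 + K)/(-27477 + 45078) = (401 + 8698)/(-27477 + 45078) = 9099/17601 = 9099*(1/17601) = 3033/5867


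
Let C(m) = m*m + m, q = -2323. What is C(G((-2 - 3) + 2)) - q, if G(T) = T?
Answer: 2329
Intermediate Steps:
C(m) = m + m² (C(m) = m² + m = m + m²)
C(G((-2 - 3) + 2)) - q = ((-2 - 3) + 2)*(1 + ((-2 - 3) + 2)) - 1*(-2323) = (-5 + 2)*(1 + (-5 + 2)) + 2323 = -3*(1 - 3) + 2323 = -3*(-2) + 2323 = 6 + 2323 = 2329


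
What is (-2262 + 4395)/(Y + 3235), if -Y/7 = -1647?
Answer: 2133/14764 ≈ 0.14447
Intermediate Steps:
Y = 11529 (Y = -7*(-1647) = 11529)
(-2262 + 4395)/(Y + 3235) = (-2262 + 4395)/(11529 + 3235) = 2133/14764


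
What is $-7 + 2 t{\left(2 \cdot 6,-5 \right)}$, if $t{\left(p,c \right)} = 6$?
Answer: $5$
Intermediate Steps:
$-7 + 2 t{\left(2 \cdot 6,-5 \right)} = -7 + 2 \cdot 6 = -7 + 12 = 5$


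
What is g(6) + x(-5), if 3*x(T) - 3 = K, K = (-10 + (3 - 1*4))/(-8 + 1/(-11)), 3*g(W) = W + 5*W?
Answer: 3592/267 ≈ 13.453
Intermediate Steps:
g(W) = 2*W (g(W) = (W + 5*W)/3 = (6*W)/3 = 2*W)
K = 121/89 (K = (-10 + (3 - 4))/(-8 - 1/11) = (-10 - 1)/(-89/11) = -11*(-11/89) = 121/89 ≈ 1.3596)
x(T) = 388/267 (x(T) = 1 + (⅓)*(121/89) = 1 + 121/267 = 388/267)
g(6) + x(-5) = 2*6 + 388/267 = 12 + 388/267 = 3592/267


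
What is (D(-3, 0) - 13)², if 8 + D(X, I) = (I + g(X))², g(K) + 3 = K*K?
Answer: 225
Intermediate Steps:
g(K) = -3 + K² (g(K) = -3 + K*K = -3 + K²)
D(X, I) = -8 + (-3 + I + X²)² (D(X, I) = -8 + (I + (-3 + X²))² = -8 + (-3 + I + X²)²)
(D(-3, 0) - 13)² = ((-8 + (-3 + 0 + (-3)²)²) - 13)² = ((-8 + (-3 + 0 + 9)²) - 13)² = ((-8 + 6²) - 13)² = ((-8 + 36) - 13)² = (28 - 13)² = 15² = 225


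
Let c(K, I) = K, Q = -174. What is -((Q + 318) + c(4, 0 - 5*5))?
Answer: -148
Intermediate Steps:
-((Q + 318) + c(4, 0 - 5*5)) = -((-174 + 318) + 4) = -(144 + 4) = -1*148 = -148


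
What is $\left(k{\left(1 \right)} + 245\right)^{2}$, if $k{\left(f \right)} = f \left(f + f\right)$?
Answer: $61009$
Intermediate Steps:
$k{\left(f \right)} = 2 f^{2}$ ($k{\left(f \right)} = f 2 f = 2 f^{2}$)
$\left(k{\left(1 \right)} + 245\right)^{2} = \left(2 \cdot 1^{2} + 245\right)^{2} = \left(2 \cdot 1 + 245\right)^{2} = \left(2 + 245\right)^{2} = 247^{2} = 61009$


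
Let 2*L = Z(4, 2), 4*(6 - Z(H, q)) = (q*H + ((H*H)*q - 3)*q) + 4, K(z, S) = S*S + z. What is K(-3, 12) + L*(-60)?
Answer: 486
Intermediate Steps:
K(z, S) = z + S**2 (K(z, S) = S**2 + z = z + S**2)
Z(H, q) = 5 - H*q/4 - q*(-3 + q*H**2)/4 (Z(H, q) = 6 - ((q*H + ((H*H)*q - 3)*q) + 4)/4 = 6 - ((H*q + (H**2*q - 3)*q) + 4)/4 = 6 - ((H*q + (q*H**2 - 3)*q) + 4)/4 = 6 - ((H*q + (-3 + q*H**2)*q) + 4)/4 = 6 - ((H*q + q*(-3 + q*H**2)) + 4)/4 = 6 - (4 + H*q + q*(-3 + q*H**2))/4 = 6 + (-1 - H*q/4 - q*(-3 + q*H**2)/4) = 5 - H*q/4 - q*(-3 + q*H**2)/4)
L = -23/4 (L = (5 + (3/4)*2 - 1/4*4*2 - 1/4*4**2*2**2)/2 = (5 + 3/2 - 2 - 1/4*16*4)/2 = (5 + 3/2 - 2 - 16)/2 = (1/2)*(-23/2) = -23/4 ≈ -5.7500)
K(-3, 12) + L*(-60) = (-3 + 12**2) - 23/4*(-60) = (-3 + 144) + 345 = 141 + 345 = 486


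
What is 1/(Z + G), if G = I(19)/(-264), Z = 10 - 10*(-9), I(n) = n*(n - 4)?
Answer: 88/8705 ≈ 0.010109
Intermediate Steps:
I(n) = n*(-4 + n)
Z = 100 (Z = 10 + 90 = 100)
G = -95/88 (G = (19*(-4 + 19))/(-264) = (19*15)*(-1/264) = 285*(-1/264) = -95/88 ≈ -1.0795)
1/(Z + G) = 1/(100 - 95/88) = 1/(8705/88) = 88/8705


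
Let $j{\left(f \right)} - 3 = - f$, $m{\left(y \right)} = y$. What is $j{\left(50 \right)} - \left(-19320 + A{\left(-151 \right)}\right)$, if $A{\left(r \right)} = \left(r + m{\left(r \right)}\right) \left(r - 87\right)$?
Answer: $-52603$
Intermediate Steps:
$A{\left(r \right)} = 2 r \left(-87 + r\right)$ ($A{\left(r \right)} = \left(r + r\right) \left(r - 87\right) = 2 r \left(-87 + r\right)$)
$j{\left(f \right)} = 3 - f$
$j{\left(50 \right)} - \left(-19320 + A{\left(-151 \right)}\right) = \left(3 - 50\right) + \left(19320 - 2 \left(-151\right) \left(-87 - 151\right)\right) = \left(3 - 50\right) + \left(19320 - 2 \left(-151\right) \left(-238\right)\right) = -47 + \left(19320 - 71876\right) = -47 - 52556 = -52603$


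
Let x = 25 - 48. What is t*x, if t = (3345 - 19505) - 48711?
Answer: 1492033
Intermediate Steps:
x = -23
t = -64871 (t = -16160 - 48711 = -64871)
t*x = -64871*(-23) = 1492033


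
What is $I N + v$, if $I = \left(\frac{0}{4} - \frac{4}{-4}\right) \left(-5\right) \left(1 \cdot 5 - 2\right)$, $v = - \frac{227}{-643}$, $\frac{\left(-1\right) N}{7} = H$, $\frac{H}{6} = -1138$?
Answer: $- \frac{460992193}{643} \approx -7.1694 \cdot 10^{5}$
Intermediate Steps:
$H = -6828$ ($H = 6 \left(-1138\right) = -6828$)
$N = 47796$ ($N = \left(-7\right) \left(-6828\right) = 47796$)
$v = \frac{227}{643}$ ($v = \left(-227\right) \left(- \frac{1}{643}\right) = \frac{227}{643} \approx 0.35303$)
$I = -15$ ($I = \left(0 \cdot \frac{1}{4} - -1\right) \left(-5\right) \left(5 - 2\right) = \left(0 + 1\right) \left(-5\right) 3 = 1 \left(-5\right) 3 = \left(-5\right) 3 = -15$)
$I N + v = \left(-15\right) 47796 + \frac{227}{643} = -716940 + \frac{227}{643} = - \frac{460992193}{643}$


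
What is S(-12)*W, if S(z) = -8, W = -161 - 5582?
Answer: 45944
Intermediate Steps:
W = -5743
S(-12)*W = -8*(-5743) = 45944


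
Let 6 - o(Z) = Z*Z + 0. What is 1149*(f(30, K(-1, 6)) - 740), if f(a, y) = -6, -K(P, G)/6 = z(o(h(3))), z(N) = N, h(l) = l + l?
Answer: -857154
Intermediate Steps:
h(l) = 2*l
o(Z) = 6 - Z**2 (o(Z) = 6 - (Z*Z + 0) = 6 - (Z**2 + 0) = 6 - Z**2)
K(P, G) = 180 (K(P, G) = -6*(6 - (2*3)**2) = -6*(6 - 1*6**2) = -6*(6 - 1*36) = -6*(6 - 36) = -6*(-30) = 180)
1149*(f(30, K(-1, 6)) - 740) = 1149*(-6 - 740) = 1149*(-746) = -857154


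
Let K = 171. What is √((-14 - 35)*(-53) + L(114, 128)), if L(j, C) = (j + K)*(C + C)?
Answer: √75557 ≈ 274.88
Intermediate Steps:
L(j, C) = 2*C*(171 + j) (L(j, C) = (j + 171)*(C + C) = (171 + j)*(2*C) = 2*C*(171 + j))
√((-14 - 35)*(-53) + L(114, 128)) = √((-14 - 35)*(-53) + 2*128*(171 + 114)) = √(-49*(-53) + 2*128*285) = √(2597 + 72960) = √75557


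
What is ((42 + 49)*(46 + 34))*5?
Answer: 36400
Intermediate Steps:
((42 + 49)*(46 + 34))*5 = (91*80)*5 = 7280*5 = 36400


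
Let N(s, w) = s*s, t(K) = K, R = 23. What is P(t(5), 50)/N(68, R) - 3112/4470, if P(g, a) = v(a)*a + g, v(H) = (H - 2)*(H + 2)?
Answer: 271744231/10334640 ≈ 26.294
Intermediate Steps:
v(H) = (-2 + H)*(2 + H)
N(s, w) = s²
P(g, a) = g + a*(-4 + a²) (P(g, a) = (-4 + a²)*a + g = a*(-4 + a²) + g = g + a*(-4 + a²))
P(t(5), 50)/N(68, R) - 3112/4470 = (5 + 50*(-4 + 50²))/(68²) - 3112/4470 = (5 + 50*(-4 + 2500))/4624 - 3112*1/4470 = (5 + 50*2496)*(1/4624) - 1556/2235 = (5 + 124800)*(1/4624) - 1556/2235 = 124805*(1/4624) - 1556/2235 = 124805/4624 - 1556/2235 = 271744231/10334640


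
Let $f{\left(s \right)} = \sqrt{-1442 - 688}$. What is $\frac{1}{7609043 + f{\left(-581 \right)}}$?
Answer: $\frac{7609043}{57897535377979} - \frac{i \sqrt{2130}}{57897535377979} \approx 1.3142 \cdot 10^{-7} - 7.9713 \cdot 10^{-13} i$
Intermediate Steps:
$f{\left(s \right)} = i \sqrt{2130}$ ($f{\left(s \right)} = \sqrt{-2130} = i \sqrt{2130}$)
$\frac{1}{7609043 + f{\left(-581 \right)}} = \frac{1}{7609043 + i \sqrt{2130}}$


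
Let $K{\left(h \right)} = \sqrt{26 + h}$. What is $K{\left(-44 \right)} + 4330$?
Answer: $4330 + 3 i \sqrt{2} \approx 4330.0 + 4.2426 i$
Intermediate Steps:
$K{\left(-44 \right)} + 4330 = \sqrt{26 - 44} + 4330 = \sqrt{-18} + 4330 = 3 i \sqrt{2} + 4330 = 4330 + 3 i \sqrt{2}$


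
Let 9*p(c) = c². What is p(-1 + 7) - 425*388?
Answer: -164896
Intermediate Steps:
p(c) = c²/9
p(-1 + 7) - 425*388 = (-1 + 7)²/9 - 425*388 = (⅑)*6² - 164900 = (⅑)*36 - 164900 = 4 - 164900 = -164896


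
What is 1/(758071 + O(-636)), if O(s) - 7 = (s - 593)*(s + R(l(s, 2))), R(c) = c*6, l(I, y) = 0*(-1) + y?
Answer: 1/1524974 ≈ 6.5575e-7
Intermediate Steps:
l(I, y) = y (l(I, y) = 0 + y = y)
R(c) = 6*c
O(s) = 7 + (-593 + s)*(12 + s) (O(s) = 7 + (s - 593)*(s + 6*2) = 7 + (-593 + s)*(s + 12) = 7 + (-593 + s)*(12 + s))
1/(758071 + O(-636)) = 1/(758071 + (-7109 + (-636)² - 581*(-636))) = 1/(758071 + (-7109 + 404496 + 369516)) = 1/(758071 + 766903) = 1/1524974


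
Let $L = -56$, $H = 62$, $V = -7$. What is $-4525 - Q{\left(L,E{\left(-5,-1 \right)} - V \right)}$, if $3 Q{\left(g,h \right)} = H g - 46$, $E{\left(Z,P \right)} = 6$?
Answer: $- \frac{10057}{3} \approx -3352.3$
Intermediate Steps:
$Q{\left(g,h \right)} = - \frac{46}{3} + \frac{62 g}{3}$ ($Q{\left(g,h \right)} = \frac{62 g - 46}{3} = \frac{-46 + 62 g}{3} = - \frac{46}{3} + \frac{62 g}{3}$)
$-4525 - Q{\left(L,E{\left(-5,-1 \right)} - V \right)} = -4525 - \left(- \frac{46}{3} + \frac{62}{3} \left(-56\right)\right) = -4525 - \left(- \frac{46}{3} - \frac{3472}{3}\right) = -4525 - - \frac{3518}{3} = -4525 + \frac{3518}{3} = - \frac{10057}{3}$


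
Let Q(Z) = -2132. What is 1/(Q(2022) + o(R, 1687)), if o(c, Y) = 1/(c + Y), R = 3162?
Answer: -4849/10338067 ≈ -0.00046904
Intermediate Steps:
o(c, Y) = 1/(Y + c)
1/(Q(2022) + o(R, 1687)) = 1/(-2132 + 1/(1687 + 3162)) = 1/(-2132 + 1/4849) = 1/(-10338067/4849) = -4849/10338067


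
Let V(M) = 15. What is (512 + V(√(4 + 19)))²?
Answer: 277729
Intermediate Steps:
(512 + V(√(4 + 19)))² = (512 + 15)² = 527² = 277729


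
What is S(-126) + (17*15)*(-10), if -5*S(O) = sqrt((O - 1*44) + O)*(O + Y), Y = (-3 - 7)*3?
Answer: -2550 + 312*I*sqrt(74)/5 ≈ -2550.0 + 536.79*I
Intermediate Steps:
Y = -30 (Y = -10*3 = -30)
S(O) = -sqrt(-44 + 2*O)*(-30 + O)/5 (S(O) = -sqrt((O - 1*44) + O)*(O - 30)/5 = -sqrt((O - 44) + O)*(-30 + O)/5 = -sqrt((-44 + O) + O)*(-30 + O)/5 = -sqrt(-44 + 2*O)*(-30 + O)/5)
S(-126) + (17*15)*(-10) = sqrt(-44 + 2*(-126))*(6 - 1/5*(-126)) + (17*15)*(-10) = sqrt(-44 - 252)*(6 + 126/5) + 255*(-10) = sqrt(-296)*(156/5) - 2550 = (2*I*sqrt(74))*(156/5) - 2550 = 312*I*sqrt(74)/5 - 2550 = -2550 + 312*I*sqrt(74)/5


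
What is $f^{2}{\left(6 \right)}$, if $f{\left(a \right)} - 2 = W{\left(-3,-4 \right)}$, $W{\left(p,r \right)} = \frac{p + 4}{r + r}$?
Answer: $\frac{225}{64} \approx 3.5156$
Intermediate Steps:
$W{\left(p,r \right)} = \frac{4 + p}{2 r}$
$f{\left(a \right)} = \frac{15}{8}$ ($f{\left(a \right)} = 2 + \frac{4 - 3}{2 \left(-4\right)} = 2 + \frac{1}{2} \left(- \frac{1}{4}\right) 1 = 2 - \frac{1}{8} = \frac{15}{8}$)
$f^{2}{\left(6 \right)} = \left(\frac{15}{8}\right)^{2} = \frac{225}{64}$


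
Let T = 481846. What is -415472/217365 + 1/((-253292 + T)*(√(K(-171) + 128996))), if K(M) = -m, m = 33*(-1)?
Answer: -415472/217365 + √129029/29490094066 ≈ -1.9114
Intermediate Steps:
m = -33
K(M) = 33 (K(M) = -1*(-33) = 33)
-415472/217365 + 1/((-253292 + T)*(√(K(-171) + 128996))) = -415472/217365 + 1/((-253292 + 481846)*(√(33 + 128996))) = -415472*1/217365 + 1/(228554*(√129029)) = -415472/217365 + (√129029/129029)/228554 = -415472/217365 + √129029/29490094066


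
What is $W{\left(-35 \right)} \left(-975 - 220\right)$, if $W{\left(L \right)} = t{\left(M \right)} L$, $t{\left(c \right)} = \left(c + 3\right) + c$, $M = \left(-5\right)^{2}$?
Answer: $2216725$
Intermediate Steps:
$M = 25$
$t{\left(c \right)} = 3 + 2 c$ ($t{\left(c \right)} = \left(3 + c\right) + c = 3 + 2 c$)
$W{\left(L \right)} = 53 L$ ($W{\left(L \right)} = \left(3 + 2 \cdot 25\right) L = \left(3 + 50\right) L = 53 L$)
$W{\left(-35 \right)} \left(-975 - 220\right) = 53 \left(-35\right) \left(-975 - 220\right) = \left(-1855\right) \left(-1195\right) = 2216725$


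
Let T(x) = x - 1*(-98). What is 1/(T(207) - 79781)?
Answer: -1/79476 ≈ -1.2582e-5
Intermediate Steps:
T(x) = 98 + x (T(x) = x + 98 = 98 + x)
1/(T(207) - 79781) = 1/((98 + 207) - 79781) = 1/(305 - 79781) = 1/(-79476) = -1/79476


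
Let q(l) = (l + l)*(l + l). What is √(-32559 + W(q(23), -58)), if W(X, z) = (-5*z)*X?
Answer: √581081 ≈ 762.29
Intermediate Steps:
q(l) = 4*l² (q(l) = (2*l)*(2*l) = 4*l²)
W(X, z) = -5*X*z
√(-32559 + W(q(23), -58)) = √(-32559 - 5*4*23²*(-58)) = √(-32559 - 5*4*529*(-58)) = √(-32559 - 5*2116*(-58)) = √(-32559 + 613640) = √581081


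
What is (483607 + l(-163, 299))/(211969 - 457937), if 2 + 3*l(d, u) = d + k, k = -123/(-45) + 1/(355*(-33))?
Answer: -849723353/432227268 ≈ -1.9659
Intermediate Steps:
k = 6404/2343 (k = -123*(-1/45) + (1/355)*(-1/33) = 41/15 - 1/11715 = 6404/2343 ≈ 2.7332)
l(d, u) = 1718/7029 + d/3 (l(d, u) = -⅔ + (d + 6404/2343)/3 = -⅔ + (6404/2343 + d)/3 = -⅔ + (6404/7029 + d/3) = 1718/7029 + d/3)
(483607 + l(-163, 299))/(211969 - 457937) = (483607 + (1718/7029 + (⅓)*(-163)))/(211969 - 457937) = (483607 + (1718/7029 - 163/3))/(-245968) = (483607 - 380191/7029)*(-1/245968) = (3398893412/7029)*(-1/245968) = -849723353/432227268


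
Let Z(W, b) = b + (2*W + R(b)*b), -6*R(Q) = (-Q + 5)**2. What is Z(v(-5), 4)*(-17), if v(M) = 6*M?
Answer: 2890/3 ≈ 963.33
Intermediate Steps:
R(Q) = -(5 - Q)**2/6 (R(Q) = -(-Q + 5)**2/6 = -(5 - Q)**2/6)
Z(W, b) = b + 2*W - b*(-5 + b)**2/6 (Z(W, b) = b + (2*W + (-(-5 + b)**2/6)*b) = b + (2*W - b*(-5 + b)**2/6) = b + 2*W - b*(-5 + b)**2/6)
Z(v(-5), 4)*(-17) = (4 + 2*(6*(-5)) - 1/6*4*(-5 + 4)**2)*(-17) = (4 + 2*(-30) - 1/6*4*(-1)**2)*(-17) = (4 - 60 - 1/6*4*1)*(-17) = (4 - 60 - 2/3)*(-17) = -170/3*(-17) = 2890/3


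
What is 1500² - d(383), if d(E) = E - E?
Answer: 2250000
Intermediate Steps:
d(E) = 0
1500² - d(383) = 1500² - 1*0 = 2250000 + 0 = 2250000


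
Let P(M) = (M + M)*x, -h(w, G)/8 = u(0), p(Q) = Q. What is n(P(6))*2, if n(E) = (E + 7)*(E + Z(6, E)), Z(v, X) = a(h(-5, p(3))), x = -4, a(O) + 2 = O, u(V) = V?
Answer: 4100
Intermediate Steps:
h(w, G) = 0 (h(w, G) = -8*0 = 0)
a(O) = -2 + O
P(M) = -8*M (P(M) = (M + M)*(-4) = (2*M)*(-4) = -8*M)
Z(v, X) = -2 (Z(v, X) = -2 + 0 = -2)
n(E) = (-2 + E)*(7 + E) (n(E) = (E + 7)*(E - 2) = (7 + E)*(-2 + E) = (-2 + E)*(7 + E))
n(P(6))*2 = (-14 + (-8*6)² + 5*(-8*6))*2 = (-14 + (-48)² + 5*(-48))*2 = (-14 + 2304 - 240)*2 = 2050*2 = 4100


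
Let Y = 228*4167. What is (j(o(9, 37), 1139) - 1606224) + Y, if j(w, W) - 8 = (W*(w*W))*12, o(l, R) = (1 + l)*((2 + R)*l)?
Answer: 54642504380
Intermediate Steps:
o(l, R) = l*(1 + l)*(2 + R) (o(l, R) = (1 + l)*(l*(2 + R)) = l*(1 + l)*(2 + R))
j(w, W) = 8 + 12*w*W² (j(w, W) = 8 + (W*(w*W))*12 = 8 + (W*(W*w))*12 = 8 + (w*W²)*12 = 8 + 12*w*W²)
Y = 950076
(j(o(9, 37), 1139) - 1606224) + Y = ((8 + 12*(9*(2 + 37 + 2*9 + 37*9))*1139²) - 1606224) + 950076 = ((8 + 12*(9*(2 + 37 + 18 + 333))*1297321) - 1606224) + 950076 = ((8 + 12*(9*390)*1297321) - 1606224) + 950076 = ((8 + 12*3510*1297321) - 1606224) + 950076 = ((8 + 54643160520) - 1606224) + 950076 = (54643160528 - 1606224) + 950076 = 54641554304 + 950076 = 54642504380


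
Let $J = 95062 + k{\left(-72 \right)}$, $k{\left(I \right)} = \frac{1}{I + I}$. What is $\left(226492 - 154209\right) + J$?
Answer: $\frac{24097679}{144} \approx 1.6735 \cdot 10^{5}$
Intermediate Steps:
$k{\left(I \right)} = \frac{1}{2 I}$
$J = \frac{13688927}{144}$ ($J = 95062 + \frac{1}{2 \left(-72\right)} = 95062 + \frac{1}{2} \left(- \frac{1}{72}\right) = 95062 - \frac{1}{144} = \frac{13688927}{144} \approx 95062.0$)
$\left(226492 - 154209\right) + J = \left(226492 - 154209\right) + \frac{13688927}{144} = 72283 + \frac{13688927}{144} = \frac{24097679}{144}$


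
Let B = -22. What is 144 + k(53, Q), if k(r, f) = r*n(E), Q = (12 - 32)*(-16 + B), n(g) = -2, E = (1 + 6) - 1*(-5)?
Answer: 38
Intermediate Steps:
E = 12 (E = 7 + 5 = 12)
Q = 760 (Q = (12 - 32)*(-16 - 22) = -20*(-38) = 760)
k(r, f) = -2*r (k(r, f) = r*(-2) = -2*r)
144 + k(53, Q) = 144 - 2*53 = 144 - 106 = 38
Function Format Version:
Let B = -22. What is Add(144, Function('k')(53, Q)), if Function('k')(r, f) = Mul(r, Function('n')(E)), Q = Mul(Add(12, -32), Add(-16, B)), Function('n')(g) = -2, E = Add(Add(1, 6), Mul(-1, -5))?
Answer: 38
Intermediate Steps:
E = 12 (E = Add(7, 5) = 12)
Q = 760 (Q = Mul(Add(12, -32), Add(-16, -22)) = Mul(-20, -38) = 760)
Function('k')(r, f) = Mul(-2, r) (Function('k')(r, f) = Mul(r, -2) = Mul(-2, r))
Add(144, Function('k')(53, Q)) = Add(144, Mul(-2, 53)) = Add(144, -106) = 38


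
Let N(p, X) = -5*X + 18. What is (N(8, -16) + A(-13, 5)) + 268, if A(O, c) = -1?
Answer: 365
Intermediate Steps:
N(p, X) = 18 - 5*X
(N(8, -16) + A(-13, 5)) + 268 = ((18 - 5*(-16)) - 1) + 268 = ((18 + 80) - 1) + 268 = (98 - 1) + 268 = 97 + 268 = 365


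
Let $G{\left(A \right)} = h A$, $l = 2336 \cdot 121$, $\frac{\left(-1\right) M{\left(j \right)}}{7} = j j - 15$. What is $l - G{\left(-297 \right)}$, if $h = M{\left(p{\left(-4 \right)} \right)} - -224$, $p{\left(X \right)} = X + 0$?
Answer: $347105$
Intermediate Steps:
$p{\left(X \right)} = X$
$M{\left(j \right)} = 105 - 7 j^{2}$ ($M{\left(j \right)} = - 7 \left(j j - 15\right) = - 7 \left(j^{2} - 15\right) = - 7 \left(-15 + j^{2}\right) = 105 - 7 j^{2}$)
$l = 282656$
$h = 217$ ($h = \left(105 - 7 \left(-4\right)^{2}\right) - -224 = \left(105 - 112\right) + 224 = -7 + 224 = 217$)
$G{\left(A \right)} = 217 A$
$l - G{\left(-297 \right)} = 282656 - 217 \left(-297\right) = 282656 - -64449 = 282656 + 64449 = 347105$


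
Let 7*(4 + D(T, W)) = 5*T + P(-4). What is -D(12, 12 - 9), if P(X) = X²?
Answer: -48/7 ≈ -6.8571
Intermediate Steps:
D(T, W) = -12/7 + 5*T/7 (D(T, W) = -4 + (5*T + (-4)²)/7 = -4 + (5*T + 16)/7 = -4 + (16 + 5*T)/7 = -4 + (16/7 + 5*T/7) = -12/7 + 5*T/7)
-D(12, 12 - 9) = -(-12/7 + (5/7)*12) = -(-12/7 + 60/7) = -1*48/7 = -48/7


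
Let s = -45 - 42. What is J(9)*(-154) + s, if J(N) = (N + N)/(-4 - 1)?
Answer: 2337/5 ≈ 467.40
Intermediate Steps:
s = -87
J(N) = -2*N/5 (J(N) = (2*N)/(-5) = (2*N)*(-⅕) = -2*N/5)
J(9)*(-154) + s = -⅖*9*(-154) - 87 = -18/5*(-154) - 87 = 2772/5 - 87 = 2337/5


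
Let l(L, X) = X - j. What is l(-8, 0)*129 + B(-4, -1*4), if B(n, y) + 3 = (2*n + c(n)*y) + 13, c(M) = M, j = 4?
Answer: -498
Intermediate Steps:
B(n, y) = 10 + 2*n + n*y (B(n, y) = -3 + ((2*n + n*y) + 13) = -3 + (13 + 2*n + n*y) = 10 + 2*n + n*y)
l(L, X) = -4 + X (l(L, X) = X - 1*4 = X - 4 = -4 + X)
l(-8, 0)*129 + B(-4, -1*4) = (-4 + 0)*129 + (10 + 2*(-4) - (-4)*4) = -4*129 + (10 - 8 - 4*(-4)) = -516 + (10 - 8 + 16) = -516 + 18 = -498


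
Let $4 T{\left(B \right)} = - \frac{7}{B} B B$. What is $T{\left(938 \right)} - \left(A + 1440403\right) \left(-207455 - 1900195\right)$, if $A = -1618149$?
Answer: $- \frac{749252717083}{2} \approx -3.7463 \cdot 10^{11}$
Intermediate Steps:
$T{\left(B \right)} = - \frac{7 B}{4}$ ($T{\left(B \right)} = \frac{- \frac{7}{B} B B}{4} = \frac{\left(-7\right) B}{4} = - \frac{7 B}{4}$)
$T{\left(938 \right)} - \left(A + 1440403\right) \left(-207455 - 1900195\right) = \left(- \frac{7}{4}\right) 938 - \left(-1618149 + 1440403\right) \left(-207455 - 1900195\right) = - \frac{3283}{2} - \left(-177746\right) \left(-2107650\right) = - \frac{3283}{2} - 374626356900 = - \frac{749252717083}{2}$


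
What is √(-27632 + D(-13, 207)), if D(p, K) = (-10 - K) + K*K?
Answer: 50*√6 ≈ 122.47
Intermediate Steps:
D(p, K) = -10 + K² - K (D(p, K) = (-10 - K) + K² = -10 + K² - K)
√(-27632 + D(-13, 207)) = √(-27632 + (-10 + 207² - 1*207)) = √(-27632 + (-10 + 42849 - 207)) = √(-27632 + 42632) = √15000 = 50*√6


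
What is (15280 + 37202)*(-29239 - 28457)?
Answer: -3028001472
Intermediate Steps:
(15280 + 37202)*(-29239 - 28457) = 52482*(-57696) = -3028001472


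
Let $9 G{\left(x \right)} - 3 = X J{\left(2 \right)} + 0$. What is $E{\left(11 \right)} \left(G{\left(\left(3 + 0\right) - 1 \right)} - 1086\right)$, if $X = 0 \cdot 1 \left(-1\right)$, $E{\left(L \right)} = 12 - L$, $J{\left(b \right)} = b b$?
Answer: $- \frac{3257}{3} \approx -1085.7$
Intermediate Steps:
$J{\left(b \right)} = b^{2}$
$X = 0$ ($X = 0 \left(-1\right) = 0$)
$G{\left(x \right)} = \frac{1}{3}$ ($G{\left(x \right)} = \frac{1}{3} + \frac{0 \cdot 2^{2} + 0}{9} = \frac{1}{3} + \frac{0 \cdot 4 + 0}{9} = \frac{1}{3} + \frac{0 + 0}{9} = \frac{1}{3} + \frac{1}{9} \cdot 0 = \frac{1}{3} + 0 = \frac{1}{3}$)
$E{\left(11 \right)} \left(G{\left(\left(3 + 0\right) - 1 \right)} - 1086\right) = \left(12 - 11\right) \left(\frac{1}{3} - 1086\right) = \left(12 - 11\right) \left(- \frac{3257}{3}\right) = 1 \left(- \frac{3257}{3}\right) = - \frac{3257}{3}$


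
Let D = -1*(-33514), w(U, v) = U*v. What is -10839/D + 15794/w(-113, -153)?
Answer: 341924645/579423546 ≈ 0.59011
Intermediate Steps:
D = 33514
-10839/D + 15794/w(-113, -153) = -10839/33514 + 15794/((-113*(-153))) = -10839*1/33514 + 15794/17289 = -10839/33514 + 15794*(1/17289) = -10839/33514 + 15794/17289 = 341924645/579423546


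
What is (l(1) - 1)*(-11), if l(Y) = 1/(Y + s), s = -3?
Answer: 33/2 ≈ 16.500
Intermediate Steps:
l(Y) = 1/(-3 + Y) (l(Y) = 1/(Y - 3) = 1/(-3 + Y))
(l(1) - 1)*(-11) = (1/(-3 + 1) - 1)*(-11) = (1/(-2) - 1)*(-11) = (-½ - 1)*(-11) = -3/2*(-11) = 33/2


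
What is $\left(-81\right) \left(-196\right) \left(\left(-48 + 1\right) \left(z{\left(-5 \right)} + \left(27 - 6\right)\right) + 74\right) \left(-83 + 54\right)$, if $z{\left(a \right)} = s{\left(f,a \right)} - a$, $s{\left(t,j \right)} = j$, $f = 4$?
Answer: $420348852$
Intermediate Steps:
$z{\left(a \right)} = 0$ ($z{\left(a \right)} = a - a = 0$)
$\left(-81\right) \left(-196\right) \left(\left(-48 + 1\right) \left(z{\left(-5 \right)} + \left(27 - 6\right)\right) + 74\right) \left(-83 + 54\right) = \left(-81\right) \left(-196\right) \left(\left(-48 + 1\right) \left(0 + \left(27 - 6\right)\right) + 74\right) \left(-83 + 54\right) = 15876 \left(- 47 \left(0 + 21\right) + 74\right) \left(-29\right) = 15876 \left(\left(-47\right) 21 + 74\right) \left(-29\right) = 15876 \left(-987 + 74\right) \left(-29\right) = 15876 \left(\left(-913\right) \left(-29\right)\right) = 15876 \cdot 26477 = 420348852$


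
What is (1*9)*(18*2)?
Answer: 324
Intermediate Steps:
(1*9)*(18*2) = 9*36 = 324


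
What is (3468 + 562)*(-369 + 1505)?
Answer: 4578080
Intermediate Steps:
(3468 + 562)*(-369 + 1505) = 4030*1136 = 4578080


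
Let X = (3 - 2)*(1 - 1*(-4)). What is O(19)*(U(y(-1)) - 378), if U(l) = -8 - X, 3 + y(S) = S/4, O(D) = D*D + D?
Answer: -148580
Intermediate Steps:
O(D) = D + D**2 (O(D) = D**2 + D = D + D**2)
X = 5 (X = 1*(1 + 4) = 1*5 = 5)
y(S) = -3 + S/4
U(l) = -13 (U(l) = -8 - 1*5 = -8 - 5 = -13)
O(19)*(U(y(-1)) - 378) = (19*(1 + 19))*(-13 - 378) = (19*20)*(-391) = 380*(-391) = -148580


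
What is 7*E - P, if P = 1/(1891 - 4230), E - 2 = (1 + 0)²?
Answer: 49120/2339 ≈ 21.000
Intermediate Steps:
E = 3 (E = 2 + (1 + 0)² = 2 + 1² = 2 + 1 = 3)
P = -1/2339 (P = 1/(-2339) = -1/2339 ≈ -0.00042753)
7*E - P = 7*3 - 1*(-1/2339) = 21 + 1/2339 = 49120/2339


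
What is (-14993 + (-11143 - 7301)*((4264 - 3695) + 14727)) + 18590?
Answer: -282115827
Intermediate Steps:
(-14993 + (-11143 - 7301)*((4264 - 3695) + 14727)) + 18590 = (-14993 - 18444*(569 + 14727)) + 18590 = (-14993 - 18444*15296) + 18590 = (-14993 - 282119424) + 18590 = -282134417 + 18590 = -282115827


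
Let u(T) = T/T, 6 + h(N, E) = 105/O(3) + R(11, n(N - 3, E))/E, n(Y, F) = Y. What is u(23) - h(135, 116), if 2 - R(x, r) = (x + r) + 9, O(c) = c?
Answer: -1549/58 ≈ -26.707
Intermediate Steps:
R(x, r) = -7 - r - x (R(x, r) = 2 - ((x + r) + 9) = 2 - ((r + x) + 9) = 2 - (9 + r + x) = 2 + (-9 - r - x) = -7 - r - x)
h(N, E) = 29 + (-15 - N)/E (h(N, E) = -6 + (105/3 + (-7 - (N - 3) - 1*11)/E) = -6 + (105*(⅓) + (-7 - (-3 + N) - 11)/E) = -6 + (35 + (-7 + (3 - N) - 11)/E) = -6 + (35 + (-15 - N)/E) = 29 + (-15 - N)/E)
u(T) = 1
u(23) - h(135, 116) = 1 - (-15 - 1*135 + 29*116)/116 = 1 - (-15 - 135 + 3364)/116 = 1 - 3214/116 = 1 - 1*1607/58 = 1 - 1607/58 = -1549/58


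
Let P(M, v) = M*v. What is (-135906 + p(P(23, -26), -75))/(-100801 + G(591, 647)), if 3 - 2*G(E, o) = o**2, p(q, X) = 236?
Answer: 67835/155052 ≈ 0.43750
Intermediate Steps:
G(E, o) = 3/2 - o**2/2
(-135906 + p(P(23, -26), -75))/(-100801 + G(591, 647)) = (-135906 + 236)/(-100801 + (3/2 - 1/2*647**2)) = -135670/(-100801 + (3/2 - 1/2*418609)) = -135670/(-100801 + (3/2 - 418609/2)) = -135670/(-100801 - 209303) = -135670/(-310104) = -135670*(-1/310104) = 67835/155052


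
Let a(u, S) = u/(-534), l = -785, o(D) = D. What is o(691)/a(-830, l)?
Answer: 184497/415 ≈ 444.57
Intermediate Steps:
a(u, S) = -u/534 (a(u, S) = u*(-1/534) = -u/534)
o(691)/a(-830, l) = 691/((-1/534*(-830))) = 691/(415/267) = 691*(267/415) = 184497/415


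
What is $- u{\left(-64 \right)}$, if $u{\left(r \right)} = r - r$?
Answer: $0$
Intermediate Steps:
$u{\left(r \right)} = 0$
$- u{\left(-64 \right)} = \left(-1\right) 0 = 0$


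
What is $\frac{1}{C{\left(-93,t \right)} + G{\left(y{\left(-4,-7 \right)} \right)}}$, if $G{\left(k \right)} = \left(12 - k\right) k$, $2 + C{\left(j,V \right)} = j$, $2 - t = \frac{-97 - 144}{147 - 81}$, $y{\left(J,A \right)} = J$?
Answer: $- \frac{1}{159} \approx -0.0062893$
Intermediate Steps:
$t = \frac{373}{66}$ ($t = 2 - \frac{-97 - 144}{147 - 81} = 2 - - \frac{241}{66} = 2 + \frac{241}{66} = \frac{373}{66} \approx 5.6515$)
$C{\left(j,V \right)} = -2 + j$
$G{\left(k \right)} = k \left(12 - k\right)$
$\frac{1}{C{\left(-93,t \right)} + G{\left(y{\left(-4,-7 \right)} \right)}} = \frac{1}{\left(-2 - 93\right) - 4 \left(12 - -4\right)} = \frac{1}{-95 - 4 \left(12 + 4\right)} = \frac{1}{-95 - 64} = \frac{1}{-159} = - \frac{1}{159}$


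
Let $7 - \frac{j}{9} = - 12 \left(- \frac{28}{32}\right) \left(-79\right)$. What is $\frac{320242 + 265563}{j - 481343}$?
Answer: $- \frac{1171610}{947629} \approx -1.2364$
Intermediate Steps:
$j = \frac{15057}{2}$ ($j = 63 - 9 - 12 \left(- \frac{28}{32}\right) \left(-79\right) = 63 - 9 - 12 \left(\left(-28\right) \frac{1}{32}\right) \left(-79\right) = 63 - 9 \left(-12\right) \left(- \frac{7}{8}\right) \left(-79\right) = 63 - 9 \cdot \frac{21}{2} \left(-79\right) = 63 - - \frac{14931}{2} = 63 + \frac{14931}{2} = \frac{15057}{2} \approx 7528.5$)
$\frac{320242 + 265563}{j - 481343} = \frac{320242 + 265563}{\frac{15057}{2} - 481343} = \frac{585805}{- \frac{947629}{2}} = 585805 \left(- \frac{2}{947629}\right) = - \frac{1171610}{947629}$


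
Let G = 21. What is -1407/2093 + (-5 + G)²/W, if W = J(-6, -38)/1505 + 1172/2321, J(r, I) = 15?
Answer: 53402939089/107560765 ≈ 496.49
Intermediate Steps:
W = 359735/698621 (W = 15/1505 + 1172/2321 = 15*(1/1505) + 1172*(1/2321) = 3/301 + 1172/2321 = 359735/698621 ≈ 0.51492)
-1407/2093 + (-5 + G)²/W = -1407/2093 + (-5 + 21)²/(359735/698621) = -1407*1/2093 + 16²*(698621/359735) = -201/299 + 256*(698621/359735) = -201/299 + 178846976/359735 = 53402939089/107560765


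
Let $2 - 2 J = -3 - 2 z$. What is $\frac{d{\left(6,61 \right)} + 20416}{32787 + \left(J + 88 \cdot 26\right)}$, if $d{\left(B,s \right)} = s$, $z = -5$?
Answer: $\frac{40954}{70145} \approx 0.58385$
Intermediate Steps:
$J = - \frac{5}{2}$ ($J = 1 - \frac{-3 - -10}{2} = 1 - \frac{-3 + 10}{2} = 1 - \frac{7}{2} = - \frac{5}{2} \approx -2.5$)
$\frac{d{\left(6,61 \right)} + 20416}{32787 + \left(J + 88 \cdot 26\right)} = \frac{61 + 20416}{32787 + \left(- \frac{5}{2} + 88 \cdot 26\right)} = \frac{20477}{32787 + \left(- \frac{5}{2} + 2288\right)} = \frac{20477}{32787 + \frac{4571}{2}} = \frac{20477}{\frac{70145}{2}} = 20477 \cdot \frac{2}{70145} = \frac{40954}{70145}$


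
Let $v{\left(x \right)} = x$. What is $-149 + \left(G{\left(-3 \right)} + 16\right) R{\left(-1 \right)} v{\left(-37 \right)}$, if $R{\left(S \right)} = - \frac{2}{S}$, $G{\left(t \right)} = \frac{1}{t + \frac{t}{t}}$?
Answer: $-1296$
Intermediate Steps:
$G{\left(t \right)} = \frac{1}{1 + t}$ ($G{\left(t \right)} = \frac{1}{t + 1} = \frac{1}{1 + t}$)
$-149 + \left(G{\left(-3 \right)} + 16\right) R{\left(-1 \right)} v{\left(-37 \right)} = -149 + \left(\frac{1}{1 - 3} + 16\right) \left(- \frac{2}{-1}\right) \left(-37\right) = -149 + \left(\frac{1}{-2} + 16\right) \left(\left(-2\right) \left(-1\right)\right) \left(-37\right) = -149 + \left(- \frac{1}{2} + 16\right) 2 \left(-37\right) = -149 + \frac{31}{2} \cdot 2 \left(-37\right) = -149 + 31 \left(-37\right) = -149 - 1147 = -1296$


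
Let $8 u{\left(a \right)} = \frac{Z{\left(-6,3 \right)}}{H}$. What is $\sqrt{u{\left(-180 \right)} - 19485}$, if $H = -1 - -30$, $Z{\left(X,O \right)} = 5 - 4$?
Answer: $\frac{i \sqrt{262190102}}{116} \approx 139.59 i$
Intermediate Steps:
$Z{\left(X,O \right)} = 1$ ($Z{\left(X,O \right)} = 5 - 4 = 1$)
$H = 29$ ($H = -1 + 30 = 29$)
$u{\left(a \right)} = \frac{1}{232}$ ($u{\left(a \right)} = \frac{1 \cdot \frac{1}{29}}{8} = \frac{1}{8} \cdot \frac{1}{29} = \frac{1}{232}$)
$\sqrt{u{\left(-180 \right)} - 19485} = \sqrt{\frac{1}{232} - 19485} = \sqrt{- \frac{4520519}{232}} = \frac{i \sqrt{262190102}}{116}$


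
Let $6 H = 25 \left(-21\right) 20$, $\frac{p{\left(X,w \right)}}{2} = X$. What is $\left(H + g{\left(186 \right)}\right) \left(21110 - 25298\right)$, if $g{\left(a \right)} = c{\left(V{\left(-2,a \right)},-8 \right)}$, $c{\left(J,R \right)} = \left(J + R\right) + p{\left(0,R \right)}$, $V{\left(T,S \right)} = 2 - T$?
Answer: $7345752$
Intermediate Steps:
$p{\left(X,w \right)} = 2 X$
$c{\left(J,R \right)} = J + R$ ($c{\left(J,R \right)} = \left(J + R\right) + 2 \cdot 0 = \left(J + R\right) + 0 = J + R$)
$H = -1750$ ($H = \frac{25 \left(-21\right) 20}{6} = \frac{\left(-525\right) 20}{6} = \frac{1}{6} \left(-10500\right) = -1750$)
$g{\left(a \right)} = -4$ ($g{\left(a \right)} = \left(2 - -2\right) - 8 = \left(2 + 2\right) - 8 = 4 - 8 = -4$)
$\left(H + g{\left(186 \right)}\right) \left(21110 - 25298\right) = \left(-1750 - 4\right) \left(21110 - 25298\right) = \left(-1754\right) \left(-4188\right) = 7345752$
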